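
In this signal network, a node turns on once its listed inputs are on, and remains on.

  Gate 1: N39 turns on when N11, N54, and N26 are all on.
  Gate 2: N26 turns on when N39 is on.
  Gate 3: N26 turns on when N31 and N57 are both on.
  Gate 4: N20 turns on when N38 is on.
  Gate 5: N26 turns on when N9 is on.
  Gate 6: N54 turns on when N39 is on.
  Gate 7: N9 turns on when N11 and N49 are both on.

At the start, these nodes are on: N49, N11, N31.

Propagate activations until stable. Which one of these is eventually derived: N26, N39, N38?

N26

Gate 7: N11 and N49 on → N9 on.
Gate 5: N9 on → N26 on.
No rule produces N38, and it is not given. N39 would need N11, N54, and N26 (Gate 1), but N54 never turns on.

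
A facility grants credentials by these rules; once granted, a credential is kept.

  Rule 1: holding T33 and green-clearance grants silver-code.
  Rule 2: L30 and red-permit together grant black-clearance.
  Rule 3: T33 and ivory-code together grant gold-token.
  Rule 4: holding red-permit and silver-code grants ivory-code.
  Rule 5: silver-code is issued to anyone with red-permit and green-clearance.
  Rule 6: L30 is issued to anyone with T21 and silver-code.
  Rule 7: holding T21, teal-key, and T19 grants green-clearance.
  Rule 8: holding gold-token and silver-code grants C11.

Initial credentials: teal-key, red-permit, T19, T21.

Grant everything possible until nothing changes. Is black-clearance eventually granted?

Holding T21, teal-key, and T19 grants green-clearance (Rule 7).
Holding red-permit and green-clearance grants silver-code (Rule 5).
Holding T21 and silver-code grants L30 (Rule 6).
Holding L30 and red-permit grants black-clearance (Rule 2).

Yes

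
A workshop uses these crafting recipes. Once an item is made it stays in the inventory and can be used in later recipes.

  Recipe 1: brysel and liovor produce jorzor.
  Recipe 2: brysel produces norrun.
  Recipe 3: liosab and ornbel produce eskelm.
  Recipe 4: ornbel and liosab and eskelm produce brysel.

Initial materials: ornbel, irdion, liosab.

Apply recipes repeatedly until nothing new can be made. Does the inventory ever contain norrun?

Using Recipe 3, liosab and ornbel make eskelm.
ornbel and liosab and eskelm → brysel (Recipe 4).
brysel → norrun (Recipe 2).

Yes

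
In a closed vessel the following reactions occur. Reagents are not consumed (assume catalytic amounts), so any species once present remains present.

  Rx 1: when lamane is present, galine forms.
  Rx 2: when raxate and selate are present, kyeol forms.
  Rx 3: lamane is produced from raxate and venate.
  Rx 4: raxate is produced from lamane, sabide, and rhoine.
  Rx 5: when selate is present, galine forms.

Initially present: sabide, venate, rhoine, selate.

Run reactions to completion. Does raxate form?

raxate would need lamane, sabide, and rhoine (Rx 4), but lamane never forms.

No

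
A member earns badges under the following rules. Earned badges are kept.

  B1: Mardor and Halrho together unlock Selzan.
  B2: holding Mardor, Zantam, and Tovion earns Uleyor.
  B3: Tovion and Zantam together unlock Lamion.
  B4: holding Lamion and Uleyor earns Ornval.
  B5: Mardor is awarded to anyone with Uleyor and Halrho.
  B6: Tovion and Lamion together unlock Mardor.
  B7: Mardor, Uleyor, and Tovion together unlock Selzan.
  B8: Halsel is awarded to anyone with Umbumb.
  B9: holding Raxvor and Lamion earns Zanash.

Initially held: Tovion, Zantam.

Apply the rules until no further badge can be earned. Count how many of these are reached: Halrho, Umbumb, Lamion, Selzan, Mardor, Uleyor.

With Tovion and Zantam, Lamion is earned (B3).
With Tovion and Lamion, Mardor is earned (B6).
With Mardor, Zantam, and Tovion, Uleyor is earned (B2).
With Mardor, Uleyor, and Tovion, Selzan is earned (B7).
No rule produces Halrho, and it is not given.
No rule produces Umbumb, and it is not given.
Lamion: reached.
Selzan: reached.
Mardor: reached.
Uleyor: reached.
Reached: Lamion, Selzan, Mardor, and Uleyor — 4 of the 6.

4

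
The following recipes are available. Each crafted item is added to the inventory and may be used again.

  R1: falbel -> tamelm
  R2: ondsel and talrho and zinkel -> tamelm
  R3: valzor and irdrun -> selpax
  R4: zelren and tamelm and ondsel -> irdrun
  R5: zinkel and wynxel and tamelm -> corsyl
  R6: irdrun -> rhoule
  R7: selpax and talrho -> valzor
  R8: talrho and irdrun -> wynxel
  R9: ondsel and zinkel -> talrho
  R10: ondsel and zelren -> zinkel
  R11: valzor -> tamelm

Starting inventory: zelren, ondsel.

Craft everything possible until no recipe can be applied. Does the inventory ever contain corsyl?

ondsel and zelren -> zinkel (R10).
ondsel and zinkel -> talrho (R9).
ondsel and talrho and zinkel -> tamelm (R2).
Using R4, zelren, tamelm, and ondsel make irdrun.
Using R8, talrho and irdrun make wynxel.
Using R5, zinkel, wynxel, and tamelm make corsyl.

Yes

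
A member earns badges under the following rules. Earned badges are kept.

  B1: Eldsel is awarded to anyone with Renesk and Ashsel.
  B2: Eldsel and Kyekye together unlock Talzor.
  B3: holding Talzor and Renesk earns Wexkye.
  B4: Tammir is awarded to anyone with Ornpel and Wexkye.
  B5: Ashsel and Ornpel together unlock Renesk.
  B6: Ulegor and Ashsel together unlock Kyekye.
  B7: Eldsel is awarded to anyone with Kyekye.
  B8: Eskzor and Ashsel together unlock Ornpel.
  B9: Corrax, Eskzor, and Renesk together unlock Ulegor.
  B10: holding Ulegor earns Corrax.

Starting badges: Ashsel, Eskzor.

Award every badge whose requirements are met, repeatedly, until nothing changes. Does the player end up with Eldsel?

With Eskzor and Ashsel, Ornpel is earned (B8).
With Ashsel and Ornpel, Renesk is earned (B5).
With Renesk and Ashsel, Eldsel is earned (B1).

Yes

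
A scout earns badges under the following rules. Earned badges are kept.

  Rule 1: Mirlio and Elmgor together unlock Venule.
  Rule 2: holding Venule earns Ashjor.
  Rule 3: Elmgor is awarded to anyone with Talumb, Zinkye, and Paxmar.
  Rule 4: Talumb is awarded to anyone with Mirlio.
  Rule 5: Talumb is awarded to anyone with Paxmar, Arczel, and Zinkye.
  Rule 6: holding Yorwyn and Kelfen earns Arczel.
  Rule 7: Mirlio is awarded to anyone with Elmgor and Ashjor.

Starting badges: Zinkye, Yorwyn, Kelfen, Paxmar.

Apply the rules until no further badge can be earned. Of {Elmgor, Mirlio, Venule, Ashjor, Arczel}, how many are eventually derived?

With Yorwyn and Kelfen, Arczel is earned (Rule 6).
With Paxmar, Arczel, and Zinkye, Talumb is earned (Rule 5).
With Talumb, Zinkye, and Paxmar, Elmgor is earned (Rule 3).
Elmgor: reached.
Mirlio would need Elmgor and Ashjor (Rule 7), but Ashjor is never earned.
Venule would need Mirlio and Elmgor (Rule 1), but Mirlio is never earned.
Ashjor would need Venule (Rule 2), but Venule is never earned.
Arczel: reached.
Reached: Elmgor and Arczel — 2 of the 5.

2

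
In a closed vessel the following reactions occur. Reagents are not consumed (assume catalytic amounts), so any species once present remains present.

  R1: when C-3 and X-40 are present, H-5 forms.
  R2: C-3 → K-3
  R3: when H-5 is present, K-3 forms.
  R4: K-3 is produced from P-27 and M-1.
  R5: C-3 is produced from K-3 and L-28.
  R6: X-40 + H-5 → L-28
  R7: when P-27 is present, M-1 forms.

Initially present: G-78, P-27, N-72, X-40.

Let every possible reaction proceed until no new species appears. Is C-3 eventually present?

C-3 would need K-3 and L-28 (R5), but L-28 never forms.

No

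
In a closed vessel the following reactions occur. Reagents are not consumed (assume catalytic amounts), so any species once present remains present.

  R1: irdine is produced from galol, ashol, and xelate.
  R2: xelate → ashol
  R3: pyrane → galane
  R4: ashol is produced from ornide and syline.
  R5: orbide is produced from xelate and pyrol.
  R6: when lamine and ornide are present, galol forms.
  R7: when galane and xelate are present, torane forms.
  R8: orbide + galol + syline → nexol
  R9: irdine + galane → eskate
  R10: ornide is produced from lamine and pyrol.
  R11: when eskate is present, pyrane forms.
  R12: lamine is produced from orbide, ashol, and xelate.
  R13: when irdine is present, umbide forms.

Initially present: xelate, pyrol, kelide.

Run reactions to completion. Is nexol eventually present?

nexol would need orbide, galol, and syline (R8), but syline never forms.

No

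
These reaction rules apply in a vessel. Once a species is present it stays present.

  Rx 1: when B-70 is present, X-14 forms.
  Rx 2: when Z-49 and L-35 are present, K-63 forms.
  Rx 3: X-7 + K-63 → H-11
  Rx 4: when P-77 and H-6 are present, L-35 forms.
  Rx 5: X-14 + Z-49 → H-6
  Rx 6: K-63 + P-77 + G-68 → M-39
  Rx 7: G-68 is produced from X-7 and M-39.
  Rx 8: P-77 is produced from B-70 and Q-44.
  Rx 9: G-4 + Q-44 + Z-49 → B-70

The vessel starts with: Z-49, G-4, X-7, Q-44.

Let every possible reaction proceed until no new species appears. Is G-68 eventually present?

G-68 would need X-7 and M-39 (Rx 7), but M-39 never forms.

No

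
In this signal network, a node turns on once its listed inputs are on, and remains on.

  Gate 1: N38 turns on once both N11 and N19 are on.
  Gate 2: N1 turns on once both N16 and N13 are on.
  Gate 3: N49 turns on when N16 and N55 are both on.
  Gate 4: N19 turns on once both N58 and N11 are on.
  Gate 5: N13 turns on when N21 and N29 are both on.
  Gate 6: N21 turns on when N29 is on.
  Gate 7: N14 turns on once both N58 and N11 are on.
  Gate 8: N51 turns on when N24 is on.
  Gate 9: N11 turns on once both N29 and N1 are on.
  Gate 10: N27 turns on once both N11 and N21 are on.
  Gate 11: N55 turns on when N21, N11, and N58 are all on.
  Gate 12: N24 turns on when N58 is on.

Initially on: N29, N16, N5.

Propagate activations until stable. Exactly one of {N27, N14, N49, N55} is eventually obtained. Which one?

N27

N29 is on, so N21 turns on (Gate 6).
N21 and N29 are on, so N13 turns on (Gate 5).
Gate 2: N16 and N13 on → N1 on.
Gate 9: N29 and N1 on → N11 on.
Gate 10: N11 and N21 on → N27 on.
N14 would need N58 and N11 (Gate 7), but N58 never turns on. N55 would need N21, N11, and N58 (Gate 11), but N58 never turns on. N49 would need N16 and N55 (Gate 3), but N55 never turns on.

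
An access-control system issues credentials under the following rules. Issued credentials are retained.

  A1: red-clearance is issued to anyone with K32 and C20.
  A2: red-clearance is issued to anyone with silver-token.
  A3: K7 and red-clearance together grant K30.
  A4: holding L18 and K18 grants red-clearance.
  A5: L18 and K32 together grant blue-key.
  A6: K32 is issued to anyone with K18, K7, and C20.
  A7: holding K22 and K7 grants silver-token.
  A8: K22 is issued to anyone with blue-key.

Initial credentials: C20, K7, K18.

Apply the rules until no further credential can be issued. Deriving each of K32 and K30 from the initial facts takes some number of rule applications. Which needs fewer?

K32

K32: Holding K18, K7, and C20 grants K32 (A6). [1 rule application]
K30: Holding K18, K7, and C20 grants K32 (A6). Holding K32 and C20 grants red-clearance (A1). Holding K7 and red-clearance grants K30 (A3). [3 rule applications]
K32 needs fewer.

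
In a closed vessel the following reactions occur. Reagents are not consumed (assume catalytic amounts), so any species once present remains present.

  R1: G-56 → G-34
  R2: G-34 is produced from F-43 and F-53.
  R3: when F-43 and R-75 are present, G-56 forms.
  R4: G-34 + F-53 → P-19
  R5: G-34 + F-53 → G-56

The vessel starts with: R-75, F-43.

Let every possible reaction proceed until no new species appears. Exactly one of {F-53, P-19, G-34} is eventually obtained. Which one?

F-43 and R-75 present → G-56 forms (R3).
G-56 present → G-34 forms (R1).
No rule produces F-53, and it is not given. P-19 would need G-34 and F-53 (R4), but F-53 never forms.

G-34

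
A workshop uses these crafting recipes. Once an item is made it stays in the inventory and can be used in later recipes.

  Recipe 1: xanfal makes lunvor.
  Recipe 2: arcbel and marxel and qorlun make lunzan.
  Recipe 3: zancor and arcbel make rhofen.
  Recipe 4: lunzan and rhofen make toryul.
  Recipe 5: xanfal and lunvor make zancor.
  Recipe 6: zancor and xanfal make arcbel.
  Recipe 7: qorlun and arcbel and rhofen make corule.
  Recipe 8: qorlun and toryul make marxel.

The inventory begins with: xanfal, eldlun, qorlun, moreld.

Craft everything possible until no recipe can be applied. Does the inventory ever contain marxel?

No

marxel would need qorlun and toryul (Recipe 8), but toryul is never obtained.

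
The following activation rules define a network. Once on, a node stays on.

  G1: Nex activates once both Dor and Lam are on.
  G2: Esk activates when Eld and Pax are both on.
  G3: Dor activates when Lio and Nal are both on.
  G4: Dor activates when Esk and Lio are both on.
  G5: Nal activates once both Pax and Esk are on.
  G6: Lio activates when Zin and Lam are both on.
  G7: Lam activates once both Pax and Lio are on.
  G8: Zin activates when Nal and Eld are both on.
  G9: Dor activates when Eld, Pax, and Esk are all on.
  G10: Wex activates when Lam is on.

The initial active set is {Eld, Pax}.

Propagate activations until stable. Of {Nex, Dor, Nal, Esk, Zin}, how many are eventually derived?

Eld and Pax are on, so Esk activates (G2).
Eld, Pax, and Esk are on, so Dor activates (G9).
G5: Pax and Esk on → Nal on.
Nal and Eld are on, so Zin activates (G8).
Nex would need Dor and Lam (G1), but Lam never turns on.
Dor: reached.
Nal: reached.
Esk: reached.
Zin: reached.
Reached: Dor, Nal, Esk, and Zin — 4 of the 5.

4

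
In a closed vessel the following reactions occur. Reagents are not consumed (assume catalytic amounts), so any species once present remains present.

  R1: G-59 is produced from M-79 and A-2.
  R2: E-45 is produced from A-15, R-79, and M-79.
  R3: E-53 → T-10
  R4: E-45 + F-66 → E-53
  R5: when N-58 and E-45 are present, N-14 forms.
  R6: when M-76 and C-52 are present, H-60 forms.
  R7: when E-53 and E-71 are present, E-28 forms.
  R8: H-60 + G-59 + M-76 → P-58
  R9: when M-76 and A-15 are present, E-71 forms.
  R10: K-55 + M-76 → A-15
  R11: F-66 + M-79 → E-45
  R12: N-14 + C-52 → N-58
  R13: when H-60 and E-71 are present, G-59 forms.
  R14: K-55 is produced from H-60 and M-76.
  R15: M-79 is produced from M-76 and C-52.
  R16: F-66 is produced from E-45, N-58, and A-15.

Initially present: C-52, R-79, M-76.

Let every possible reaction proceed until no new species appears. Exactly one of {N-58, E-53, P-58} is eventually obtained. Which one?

M-76 and C-52 present → H-60 forms (R6).
H-60 and M-76 present → K-55 forms (R14).
K-55 and M-76 present → A-15 forms (R10).
M-76 and A-15 present → E-71 forms (R9).
H-60 and E-71 present → G-59 forms (R13).
H-60, G-59, and M-76 present → P-58 forms (R8).
N-58 would need N-14 and C-52 (R12), but N-14 never forms. E-53 would need E-45 and F-66 (R4), but F-66 never forms.

P-58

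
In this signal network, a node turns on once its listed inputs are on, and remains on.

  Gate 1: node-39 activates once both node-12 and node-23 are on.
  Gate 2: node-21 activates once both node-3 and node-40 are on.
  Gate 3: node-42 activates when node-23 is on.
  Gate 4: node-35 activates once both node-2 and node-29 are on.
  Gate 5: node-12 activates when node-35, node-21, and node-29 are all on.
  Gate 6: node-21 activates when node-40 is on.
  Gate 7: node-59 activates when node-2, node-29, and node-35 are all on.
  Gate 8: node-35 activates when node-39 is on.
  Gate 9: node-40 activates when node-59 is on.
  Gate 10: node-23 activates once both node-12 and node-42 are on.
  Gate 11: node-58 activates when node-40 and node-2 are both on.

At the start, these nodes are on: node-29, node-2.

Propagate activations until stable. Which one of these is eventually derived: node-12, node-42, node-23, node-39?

node-12

node-2 and node-29 are on, so node-35 activates (Gate 4).
Gate 7: node-2, node-29, and node-35 on → node-59 on.
Gate 9: node-59 on → node-40 on.
node-40 is on, so node-21 activates (Gate 6).
Gate 5: node-35, node-21, and node-29 on → node-12 on.
node-23 would need node-12 and node-42 (Gate 10), but node-42 never turns on. node-39 would need node-12 and node-23 (Gate 1), but node-23 never turns on. node-42 would need node-23 (Gate 3), but node-23 never turns on.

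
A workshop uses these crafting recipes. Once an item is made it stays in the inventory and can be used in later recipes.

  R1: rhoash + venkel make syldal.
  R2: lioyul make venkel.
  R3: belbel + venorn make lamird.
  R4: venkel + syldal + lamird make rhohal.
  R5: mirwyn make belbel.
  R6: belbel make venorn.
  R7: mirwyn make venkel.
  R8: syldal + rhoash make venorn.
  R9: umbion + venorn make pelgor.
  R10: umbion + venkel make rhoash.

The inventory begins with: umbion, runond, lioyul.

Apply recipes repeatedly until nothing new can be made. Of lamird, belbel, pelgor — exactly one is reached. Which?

lioyul → venkel (R2).
umbion + venkel → rhoash (R10).
Using R1, rhoash and venkel make syldal.
Using R8, syldal and rhoash make venorn.
umbion + venorn → pelgor (R9).
belbel would need mirwyn (R5), but mirwyn is never obtained. lamird would need belbel and venorn (R3), but belbel is never obtained.

pelgor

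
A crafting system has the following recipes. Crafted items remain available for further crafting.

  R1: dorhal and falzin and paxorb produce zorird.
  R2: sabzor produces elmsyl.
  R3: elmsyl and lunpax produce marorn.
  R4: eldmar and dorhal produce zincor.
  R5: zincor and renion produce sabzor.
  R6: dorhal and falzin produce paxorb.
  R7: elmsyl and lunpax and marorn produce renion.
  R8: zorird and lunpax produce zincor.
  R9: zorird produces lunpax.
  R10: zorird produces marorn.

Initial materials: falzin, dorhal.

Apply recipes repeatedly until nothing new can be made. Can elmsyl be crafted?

No

elmsyl would need sabzor (R2), but sabzor is never obtained.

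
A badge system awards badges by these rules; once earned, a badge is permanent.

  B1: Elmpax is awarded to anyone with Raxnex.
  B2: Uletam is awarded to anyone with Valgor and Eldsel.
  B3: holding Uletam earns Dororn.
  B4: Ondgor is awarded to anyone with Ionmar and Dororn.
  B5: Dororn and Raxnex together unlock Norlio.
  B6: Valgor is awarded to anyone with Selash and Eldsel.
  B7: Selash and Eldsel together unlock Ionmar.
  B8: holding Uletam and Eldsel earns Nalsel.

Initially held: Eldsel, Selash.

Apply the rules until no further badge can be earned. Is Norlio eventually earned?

No

Norlio would need Dororn and Raxnex (B5), but Raxnex is never earned.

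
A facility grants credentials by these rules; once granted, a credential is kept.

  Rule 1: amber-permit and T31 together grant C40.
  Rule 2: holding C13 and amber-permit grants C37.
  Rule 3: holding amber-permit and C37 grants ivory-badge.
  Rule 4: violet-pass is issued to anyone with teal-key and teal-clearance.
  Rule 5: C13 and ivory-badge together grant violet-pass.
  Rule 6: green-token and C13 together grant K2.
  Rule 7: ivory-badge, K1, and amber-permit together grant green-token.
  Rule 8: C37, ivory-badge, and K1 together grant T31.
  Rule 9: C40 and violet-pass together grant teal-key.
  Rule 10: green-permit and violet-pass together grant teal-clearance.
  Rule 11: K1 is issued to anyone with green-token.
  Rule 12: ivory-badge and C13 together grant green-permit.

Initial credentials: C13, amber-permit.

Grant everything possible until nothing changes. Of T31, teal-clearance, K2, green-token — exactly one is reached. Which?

teal-clearance

Holding C13 and amber-permit grants C37 (Rule 2).
Holding amber-permit and C37 grants ivory-badge (Rule 3).
Holding C13 and ivory-badge grants violet-pass (Rule 5).
Holding ivory-badge and C13 grants green-permit (Rule 12).
Holding green-permit and violet-pass grants teal-clearance (Rule 10).
green-token would need ivory-badge, K1, and amber-permit (Rule 7), but K1 is never granted. K2 would need green-token and C13 (Rule 6), but green-token is never granted. T31 would need C37, ivory-badge, and K1 (Rule 8), but K1 is never granted.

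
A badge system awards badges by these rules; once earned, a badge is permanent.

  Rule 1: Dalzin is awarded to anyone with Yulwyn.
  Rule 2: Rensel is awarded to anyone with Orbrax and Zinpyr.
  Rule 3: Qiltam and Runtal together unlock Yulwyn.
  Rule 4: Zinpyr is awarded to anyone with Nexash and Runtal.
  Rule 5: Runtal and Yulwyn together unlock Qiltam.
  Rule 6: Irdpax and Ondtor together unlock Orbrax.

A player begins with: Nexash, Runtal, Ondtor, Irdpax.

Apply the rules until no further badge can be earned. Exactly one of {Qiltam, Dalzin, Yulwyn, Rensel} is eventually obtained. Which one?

With Nexash and Runtal, Zinpyr is earned (Rule 4).
With Irdpax and Ondtor, Orbrax is earned (Rule 6).
With Orbrax and Zinpyr, Rensel is earned (Rule 2).
Qiltam would need Runtal and Yulwyn (Rule 5), but Yulwyn is never earned. Yulwyn would need Qiltam and Runtal (Rule 3), but Qiltam is never earned. Dalzin would need Yulwyn (Rule 1), but Yulwyn is never earned.

Rensel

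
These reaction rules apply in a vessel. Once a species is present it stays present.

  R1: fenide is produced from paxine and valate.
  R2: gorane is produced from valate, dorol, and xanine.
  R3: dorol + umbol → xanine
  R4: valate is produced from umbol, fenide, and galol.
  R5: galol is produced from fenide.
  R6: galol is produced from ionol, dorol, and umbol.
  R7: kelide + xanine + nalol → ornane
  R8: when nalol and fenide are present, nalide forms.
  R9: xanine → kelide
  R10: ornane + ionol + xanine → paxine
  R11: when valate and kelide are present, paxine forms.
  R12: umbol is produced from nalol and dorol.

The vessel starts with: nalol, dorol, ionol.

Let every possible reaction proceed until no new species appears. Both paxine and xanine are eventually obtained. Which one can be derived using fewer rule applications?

xanine: nalol and dorol present → umbol forms (R12). dorol and umbol present → xanine forms (R3). [2 rule applications]
paxine: nalol and dorol present → umbol forms (R12). dorol and umbol present → xanine forms (R3). xanine present → kelide forms (R9). kelide, xanine, and nalol present → ornane forms (R7). ornane, ionol, and xanine present → paxine forms (R10). [5 rule applications]
xanine needs fewer.

xanine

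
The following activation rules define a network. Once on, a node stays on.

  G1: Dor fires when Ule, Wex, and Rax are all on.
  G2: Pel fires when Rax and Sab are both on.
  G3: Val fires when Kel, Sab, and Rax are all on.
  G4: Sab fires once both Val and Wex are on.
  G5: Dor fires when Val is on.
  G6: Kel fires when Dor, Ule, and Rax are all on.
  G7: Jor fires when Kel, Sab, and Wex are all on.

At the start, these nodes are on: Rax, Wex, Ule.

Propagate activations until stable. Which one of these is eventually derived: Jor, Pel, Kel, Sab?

Kel

G1: Ule, Wex, and Rax on → Dor on.
G6: Dor, Ule, and Rax on → Kel on.
Sab would need Val and Wex (G4), but Val never turns on. Jor would need Kel, Sab, and Wex (G7), but Sab never turns on. Pel would need Rax and Sab (G2), but Sab never turns on.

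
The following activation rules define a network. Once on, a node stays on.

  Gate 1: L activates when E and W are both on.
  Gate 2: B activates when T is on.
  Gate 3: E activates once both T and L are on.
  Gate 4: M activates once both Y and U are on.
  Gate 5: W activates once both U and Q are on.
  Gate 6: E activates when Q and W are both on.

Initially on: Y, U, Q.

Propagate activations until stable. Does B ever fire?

No

B would need T (Gate 2), but T never turns on.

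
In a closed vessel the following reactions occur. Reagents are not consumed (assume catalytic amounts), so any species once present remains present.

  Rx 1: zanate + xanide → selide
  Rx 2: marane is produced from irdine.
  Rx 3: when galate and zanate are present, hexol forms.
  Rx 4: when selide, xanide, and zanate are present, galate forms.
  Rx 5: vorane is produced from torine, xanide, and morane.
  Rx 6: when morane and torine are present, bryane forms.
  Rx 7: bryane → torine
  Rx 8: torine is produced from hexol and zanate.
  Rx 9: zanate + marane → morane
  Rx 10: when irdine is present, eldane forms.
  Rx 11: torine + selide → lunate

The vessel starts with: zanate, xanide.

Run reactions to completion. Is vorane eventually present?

vorane would need torine, xanide, and morane (Rx 5), but morane never forms.

No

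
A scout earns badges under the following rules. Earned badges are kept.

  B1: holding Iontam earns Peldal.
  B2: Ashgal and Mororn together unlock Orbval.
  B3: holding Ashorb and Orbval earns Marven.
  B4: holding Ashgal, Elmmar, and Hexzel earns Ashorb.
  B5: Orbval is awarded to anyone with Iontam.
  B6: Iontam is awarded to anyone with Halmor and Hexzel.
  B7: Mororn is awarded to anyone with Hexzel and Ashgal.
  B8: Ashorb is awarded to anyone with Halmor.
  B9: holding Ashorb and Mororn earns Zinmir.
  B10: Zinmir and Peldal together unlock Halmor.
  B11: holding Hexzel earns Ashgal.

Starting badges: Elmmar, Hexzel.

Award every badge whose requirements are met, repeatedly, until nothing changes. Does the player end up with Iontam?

Iontam would need Halmor and Hexzel (B6), but Halmor is never earned.

No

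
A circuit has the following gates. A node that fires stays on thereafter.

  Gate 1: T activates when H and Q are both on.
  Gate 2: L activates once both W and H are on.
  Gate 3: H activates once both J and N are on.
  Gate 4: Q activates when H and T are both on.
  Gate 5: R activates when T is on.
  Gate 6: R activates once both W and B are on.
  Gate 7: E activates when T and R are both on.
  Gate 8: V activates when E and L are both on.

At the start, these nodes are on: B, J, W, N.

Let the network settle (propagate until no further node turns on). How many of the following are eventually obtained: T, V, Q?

0

T would need H and Q (Gate 1), but Q never turns on.
V would need E and L (Gate 8), but E never turns on.
Q would need H and T (Gate 4), but T never turns on.
None of the 3 are reached.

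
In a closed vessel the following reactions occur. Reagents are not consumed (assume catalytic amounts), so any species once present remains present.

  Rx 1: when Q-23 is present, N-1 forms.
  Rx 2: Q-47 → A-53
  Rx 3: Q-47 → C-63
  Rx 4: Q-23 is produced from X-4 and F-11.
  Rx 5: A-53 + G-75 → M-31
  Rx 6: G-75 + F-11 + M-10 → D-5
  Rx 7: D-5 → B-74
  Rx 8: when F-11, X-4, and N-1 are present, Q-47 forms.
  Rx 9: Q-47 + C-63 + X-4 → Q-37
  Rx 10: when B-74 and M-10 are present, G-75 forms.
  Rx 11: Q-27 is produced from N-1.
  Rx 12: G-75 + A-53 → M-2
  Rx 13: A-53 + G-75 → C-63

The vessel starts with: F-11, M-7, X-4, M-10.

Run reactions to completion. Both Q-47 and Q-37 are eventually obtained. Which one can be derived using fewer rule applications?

Q-47: X-4 and F-11 present → Q-23 forms (Rx 4). Q-23 present → N-1 forms (Rx 1). F-11, X-4, and N-1 present → Q-47 forms (Rx 8). [3 rule applications]
Q-37: X-4 and F-11 present → Q-23 forms (Rx 4). Q-23 present → N-1 forms (Rx 1). F-11, X-4, and N-1 present → Q-47 forms (Rx 8). Q-47 present → C-63 forms (Rx 3). Q-47, C-63, and X-4 present → Q-37 forms (Rx 9). [5 rule applications]
Q-47 needs fewer.

Q-47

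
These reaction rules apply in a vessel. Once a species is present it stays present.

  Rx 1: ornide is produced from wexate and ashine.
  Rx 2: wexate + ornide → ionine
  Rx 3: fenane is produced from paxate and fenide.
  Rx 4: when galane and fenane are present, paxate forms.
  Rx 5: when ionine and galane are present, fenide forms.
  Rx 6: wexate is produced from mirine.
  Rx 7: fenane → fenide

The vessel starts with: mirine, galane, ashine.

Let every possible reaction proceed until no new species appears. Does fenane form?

fenane would need paxate and fenide (Rx 3), but paxate never forms.

No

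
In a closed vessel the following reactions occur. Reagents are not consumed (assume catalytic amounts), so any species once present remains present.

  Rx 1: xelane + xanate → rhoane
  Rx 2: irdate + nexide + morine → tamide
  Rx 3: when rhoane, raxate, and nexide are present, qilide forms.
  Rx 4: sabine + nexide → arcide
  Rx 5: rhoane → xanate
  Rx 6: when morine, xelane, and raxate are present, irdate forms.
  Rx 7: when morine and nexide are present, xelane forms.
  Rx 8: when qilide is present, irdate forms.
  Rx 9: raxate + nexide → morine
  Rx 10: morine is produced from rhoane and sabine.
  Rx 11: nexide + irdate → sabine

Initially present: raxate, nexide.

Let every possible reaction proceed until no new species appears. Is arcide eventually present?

Yes

raxate and nexide present → morine forms (Rx 9).
morine and nexide present → xelane forms (Rx 7).
morine, xelane, and raxate present → irdate forms (Rx 6).
nexide and irdate present → sabine forms (Rx 11).
sabine and nexide present → arcide forms (Rx 4).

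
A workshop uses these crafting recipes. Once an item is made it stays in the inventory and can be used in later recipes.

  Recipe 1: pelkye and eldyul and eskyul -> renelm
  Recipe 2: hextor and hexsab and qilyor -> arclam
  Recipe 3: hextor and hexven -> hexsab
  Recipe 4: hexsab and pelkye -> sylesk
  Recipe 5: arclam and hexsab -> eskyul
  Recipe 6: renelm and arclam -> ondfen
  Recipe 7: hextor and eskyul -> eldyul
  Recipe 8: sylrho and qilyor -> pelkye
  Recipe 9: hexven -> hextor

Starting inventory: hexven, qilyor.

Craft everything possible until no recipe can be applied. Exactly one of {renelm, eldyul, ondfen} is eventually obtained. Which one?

hexven -> hextor (Recipe 9).
Using Recipe 3, hextor and hexven make hexsab.
Using Recipe 2, hextor, hexsab, and qilyor make arclam.
arclam and hexsab -> eskyul (Recipe 5).
hextor and eskyul -> eldyul (Recipe 7).
renelm would need pelkye, eldyul, and eskyul (Recipe 1), but pelkye is never obtained. ondfen would need renelm and arclam (Recipe 6), but renelm is never obtained.

eldyul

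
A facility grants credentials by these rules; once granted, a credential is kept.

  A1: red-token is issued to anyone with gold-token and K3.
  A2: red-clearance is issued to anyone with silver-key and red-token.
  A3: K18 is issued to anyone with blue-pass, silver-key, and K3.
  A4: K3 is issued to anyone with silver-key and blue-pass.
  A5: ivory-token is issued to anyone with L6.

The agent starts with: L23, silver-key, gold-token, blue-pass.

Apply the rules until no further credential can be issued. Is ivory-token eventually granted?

No

ivory-token would need L6 (A5), but L6 is never granted.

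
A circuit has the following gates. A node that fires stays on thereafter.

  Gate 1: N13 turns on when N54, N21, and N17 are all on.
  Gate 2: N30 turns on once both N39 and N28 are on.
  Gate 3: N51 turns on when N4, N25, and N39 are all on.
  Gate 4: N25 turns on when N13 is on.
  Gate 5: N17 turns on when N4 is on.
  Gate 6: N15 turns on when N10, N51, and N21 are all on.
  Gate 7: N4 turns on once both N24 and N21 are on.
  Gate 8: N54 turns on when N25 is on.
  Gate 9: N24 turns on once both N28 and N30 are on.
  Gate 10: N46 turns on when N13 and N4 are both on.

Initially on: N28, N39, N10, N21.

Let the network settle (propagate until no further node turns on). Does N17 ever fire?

Yes

Gate 2: N39 and N28 on → N30 on.
N28 and N30 are on, so N24 turns on (Gate 9).
N24 and N21 are on, so N4 turns on (Gate 7).
N4 is on, so N17 turns on (Gate 5).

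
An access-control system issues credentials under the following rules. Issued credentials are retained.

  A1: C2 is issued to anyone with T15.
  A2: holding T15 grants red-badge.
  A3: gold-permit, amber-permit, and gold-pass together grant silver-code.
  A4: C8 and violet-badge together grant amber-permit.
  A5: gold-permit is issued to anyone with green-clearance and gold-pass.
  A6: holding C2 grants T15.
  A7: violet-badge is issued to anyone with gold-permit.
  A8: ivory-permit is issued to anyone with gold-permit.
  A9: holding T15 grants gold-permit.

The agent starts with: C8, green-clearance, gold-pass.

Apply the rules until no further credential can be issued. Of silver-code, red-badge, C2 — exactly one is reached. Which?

Holding green-clearance and gold-pass grants gold-permit (A5).
Holding gold-permit grants violet-badge (A7).
Holding C8 and violet-badge grants amber-permit (A4).
Holding gold-permit, amber-permit, and gold-pass grants silver-code (A3).
C2 would need T15 (A1), but T15 is never granted. red-badge would need T15 (A2), but T15 is never granted.

silver-code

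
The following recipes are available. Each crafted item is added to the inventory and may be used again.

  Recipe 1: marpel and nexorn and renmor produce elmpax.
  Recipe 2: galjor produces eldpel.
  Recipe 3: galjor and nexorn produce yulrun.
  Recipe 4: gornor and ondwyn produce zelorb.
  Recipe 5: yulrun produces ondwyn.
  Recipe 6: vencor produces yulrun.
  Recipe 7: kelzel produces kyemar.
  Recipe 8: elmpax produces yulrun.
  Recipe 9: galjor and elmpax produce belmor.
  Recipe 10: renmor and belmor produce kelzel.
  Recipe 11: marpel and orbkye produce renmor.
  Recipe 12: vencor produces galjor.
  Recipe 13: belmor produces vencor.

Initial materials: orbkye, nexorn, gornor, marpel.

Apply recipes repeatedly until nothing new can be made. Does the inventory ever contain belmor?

belmor would need galjor and elmpax (Recipe 9), but galjor is never obtained.

No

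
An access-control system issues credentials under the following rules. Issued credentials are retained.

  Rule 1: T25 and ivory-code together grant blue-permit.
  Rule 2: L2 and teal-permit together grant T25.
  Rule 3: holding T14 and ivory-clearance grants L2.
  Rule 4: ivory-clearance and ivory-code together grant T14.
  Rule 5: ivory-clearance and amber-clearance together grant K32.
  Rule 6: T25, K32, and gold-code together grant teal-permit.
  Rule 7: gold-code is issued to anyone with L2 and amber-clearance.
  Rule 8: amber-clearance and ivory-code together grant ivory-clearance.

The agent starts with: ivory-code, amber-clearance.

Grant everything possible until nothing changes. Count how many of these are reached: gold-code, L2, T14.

Holding amber-clearance and ivory-code grants ivory-clearance (Rule 8).
Holding ivory-clearance and ivory-code grants T14 (Rule 4).
Holding T14 and ivory-clearance grants L2 (Rule 3).
Holding L2 and amber-clearance grants gold-code (Rule 7).
gold-code: reached.
L2: reached.
T14: reached.
All 3 are reached.

3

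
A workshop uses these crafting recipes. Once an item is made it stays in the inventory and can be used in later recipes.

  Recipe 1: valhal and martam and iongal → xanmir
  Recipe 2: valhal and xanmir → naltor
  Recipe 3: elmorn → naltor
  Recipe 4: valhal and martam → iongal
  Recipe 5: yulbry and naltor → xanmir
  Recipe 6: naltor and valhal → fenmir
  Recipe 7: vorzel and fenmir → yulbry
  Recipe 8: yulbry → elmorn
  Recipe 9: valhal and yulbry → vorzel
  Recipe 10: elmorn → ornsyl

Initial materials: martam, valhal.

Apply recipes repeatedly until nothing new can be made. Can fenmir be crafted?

valhal and martam → iongal (Recipe 4).
Using Recipe 1, valhal, martam, and iongal make xanmir.
Using Recipe 2, valhal and xanmir make naltor.
naltor and valhal → fenmir (Recipe 6).

Yes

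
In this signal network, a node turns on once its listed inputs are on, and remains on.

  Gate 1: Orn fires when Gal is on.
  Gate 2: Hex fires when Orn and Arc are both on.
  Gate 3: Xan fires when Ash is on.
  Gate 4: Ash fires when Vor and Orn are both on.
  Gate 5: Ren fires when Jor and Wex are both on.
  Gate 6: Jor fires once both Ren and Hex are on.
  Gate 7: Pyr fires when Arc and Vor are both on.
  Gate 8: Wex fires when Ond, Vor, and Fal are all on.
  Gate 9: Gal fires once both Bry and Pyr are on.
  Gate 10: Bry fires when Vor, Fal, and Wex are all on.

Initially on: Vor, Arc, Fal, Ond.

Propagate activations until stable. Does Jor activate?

No

Jor would need Ren and Hex (Gate 6), but Ren never turns on.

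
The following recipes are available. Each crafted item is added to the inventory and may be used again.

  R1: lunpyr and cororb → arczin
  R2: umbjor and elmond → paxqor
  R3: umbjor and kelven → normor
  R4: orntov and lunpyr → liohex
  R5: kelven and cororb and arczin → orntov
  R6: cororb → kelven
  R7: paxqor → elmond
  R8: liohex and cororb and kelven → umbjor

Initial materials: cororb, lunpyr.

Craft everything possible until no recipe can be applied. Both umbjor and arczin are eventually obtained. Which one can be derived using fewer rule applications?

arczin: Using R1, lunpyr and cororb make arczin. [1 rule application]
umbjor: lunpyr and cororb → arczin (R1). cororb → kelven (R6). Using R5, kelven, cororb, and arczin make orntov. Using R4, orntov and lunpyr make liohex. liohex and cororb and kelven → umbjor (R8). [5 rule applications]
arczin needs fewer.

arczin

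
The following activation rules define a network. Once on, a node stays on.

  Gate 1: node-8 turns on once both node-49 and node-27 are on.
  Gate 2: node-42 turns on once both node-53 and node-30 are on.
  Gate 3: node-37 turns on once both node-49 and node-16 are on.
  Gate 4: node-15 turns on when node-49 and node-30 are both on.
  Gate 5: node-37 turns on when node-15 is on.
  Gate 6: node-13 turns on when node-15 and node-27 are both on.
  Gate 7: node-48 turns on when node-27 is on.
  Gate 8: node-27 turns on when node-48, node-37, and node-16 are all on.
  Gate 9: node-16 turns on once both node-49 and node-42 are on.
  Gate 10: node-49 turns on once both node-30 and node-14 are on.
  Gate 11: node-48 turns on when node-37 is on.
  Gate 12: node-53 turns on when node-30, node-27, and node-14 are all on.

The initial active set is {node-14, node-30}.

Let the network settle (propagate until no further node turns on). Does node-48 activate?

node-30 and node-14 are on, so node-49 turns on (Gate 10).
node-49 and node-30 are on, so node-15 turns on (Gate 4).
Gate 5: node-15 on → node-37 on.
node-37 is on, so node-48 turns on (Gate 11).

Yes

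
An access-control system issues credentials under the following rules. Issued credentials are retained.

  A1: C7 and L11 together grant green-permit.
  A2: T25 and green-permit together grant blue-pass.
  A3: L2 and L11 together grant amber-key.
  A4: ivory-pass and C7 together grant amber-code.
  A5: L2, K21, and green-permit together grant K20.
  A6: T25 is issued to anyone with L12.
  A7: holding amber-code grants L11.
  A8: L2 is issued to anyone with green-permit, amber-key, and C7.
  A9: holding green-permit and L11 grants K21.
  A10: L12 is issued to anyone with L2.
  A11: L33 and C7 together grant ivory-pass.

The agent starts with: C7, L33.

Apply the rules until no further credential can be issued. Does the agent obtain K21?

Holding L33 and C7 grants ivory-pass (A11).
Holding ivory-pass and C7 grants amber-code (A4).
Holding amber-code grants L11 (A7).
Holding C7 and L11 grants green-permit (A1).
Holding green-permit and L11 grants K21 (A9).

Yes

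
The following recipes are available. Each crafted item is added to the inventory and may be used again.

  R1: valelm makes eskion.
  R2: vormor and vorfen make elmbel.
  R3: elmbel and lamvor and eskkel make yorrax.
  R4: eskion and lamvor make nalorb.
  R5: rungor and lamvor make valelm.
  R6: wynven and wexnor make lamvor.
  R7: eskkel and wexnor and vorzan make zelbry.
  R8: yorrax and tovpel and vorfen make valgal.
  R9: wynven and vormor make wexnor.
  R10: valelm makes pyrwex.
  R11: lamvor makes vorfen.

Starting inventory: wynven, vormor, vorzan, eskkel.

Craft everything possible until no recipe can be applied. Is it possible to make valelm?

valelm would need rungor and lamvor (R5), but rungor is never obtained.

No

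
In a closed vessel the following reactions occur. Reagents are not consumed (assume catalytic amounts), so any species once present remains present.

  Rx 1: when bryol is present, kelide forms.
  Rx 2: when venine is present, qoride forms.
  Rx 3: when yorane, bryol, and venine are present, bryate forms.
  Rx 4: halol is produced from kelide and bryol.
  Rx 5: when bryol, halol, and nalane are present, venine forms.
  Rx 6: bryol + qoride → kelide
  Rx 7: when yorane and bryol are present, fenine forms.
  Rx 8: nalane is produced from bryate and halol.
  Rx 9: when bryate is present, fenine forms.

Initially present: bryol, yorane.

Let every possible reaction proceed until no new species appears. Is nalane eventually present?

nalane would need bryate and halol (Rx 8), but bryate never forms.

No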